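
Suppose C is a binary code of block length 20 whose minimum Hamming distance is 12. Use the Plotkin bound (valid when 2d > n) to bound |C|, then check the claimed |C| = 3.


Plotkin bound M ≤ 6; given |C| = 3 ≤ bound (satisfied).

Check applicability: 2d = 24, n = 20.
2d − n = 4 > 0, so Plotkin applies.
Compute d/(2d−n) = 12/4 ≈ 3.0000.
⌊d/(2d−n)⌋ = 3.
Plotkin bound: M ≤ 2·3 = 6.
Given |C| = 3, check: satisfied.
This |C| is below the Plotkin bound.


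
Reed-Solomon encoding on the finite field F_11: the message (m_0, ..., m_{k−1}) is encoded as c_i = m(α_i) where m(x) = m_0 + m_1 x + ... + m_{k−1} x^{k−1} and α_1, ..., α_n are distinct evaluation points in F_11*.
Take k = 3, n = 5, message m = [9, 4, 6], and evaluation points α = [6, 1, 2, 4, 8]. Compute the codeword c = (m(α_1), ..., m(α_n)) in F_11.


c = [7, 8, 8, 0, 7]

Message polynomial: m(x) = 9 + 4·x + 6·x^2 (mod 11).
For each evaluation point α_i, compute m(α_i) mod 11:
  α_1 = 6: Horner steps 6 → 7 → 7, so m(6) = 7.
  α_2 = 1: Horner steps 6 → 10 → 8, so m(1) = 8.
  α_3 = 2: Horner steps 6 → 5 → 8, so m(2) = 8.
  α_4 = 4: Horner steps 6 → 6 → 0, so m(4) = 0.
  α_5 = 8: Horner steps 6 → 8 → 7, so m(8) = 7.
Codeword c = [7, 8, 8, 0, 7] ∈ F_11^5.


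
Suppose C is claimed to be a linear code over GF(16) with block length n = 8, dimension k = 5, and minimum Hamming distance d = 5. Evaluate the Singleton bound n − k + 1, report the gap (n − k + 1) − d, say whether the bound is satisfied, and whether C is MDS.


Singleton RHS = n − k + 1 = 4, slack = -1, bound violated (no such code; not MDS).

Singleton bound: d ≤ n − k + 1.
Here n = 8, k = 5, so n − k + 1 = 4.
Given d = 5, check d ≤ 4: NO.
Slack = (n − k + 1) − d = -1.
The slack is negative: d = 5 exceeds n − k + 1 = 4 by 1, so the Singleton bound is violated and no linear [8, 5, 5]_16 code can exist. In particular it is not MDS (MDS requires d = n − k + 1 exactly).
Description: the claimed parameters are [8, 5, 5]_16; such a code would be impossible (violates the Singleton bound).


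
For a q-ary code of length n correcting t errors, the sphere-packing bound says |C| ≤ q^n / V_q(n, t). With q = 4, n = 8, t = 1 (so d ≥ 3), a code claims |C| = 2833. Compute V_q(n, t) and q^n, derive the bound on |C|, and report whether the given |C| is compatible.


V_q(n, t) = 25, q^n = 65536, Hamming bound = 2621, |C| = 2833 > bound (violated).

Step 1: Compute V_q(n, t) = Σ_{j=0}^1 C(n, j) (q−1)^j.
  j = 0: C(8,0)·(3)^0 = 1·1 = 1.
  j = 1: C(8,1)·(3)^1 = 8·3 = 24.
  V_q(n, t) = 1 + 24 = 25.
Step 2: q^n = 4^8 = 65536.
Step 3: Hamming bound ⌊q^n / V_q(n,t)⌋ = ⌊65536/25⌋ = 2621.
Step 4: Compare |C| = 2833 to 2621: violated.
The claimed |C| lies above the Hamming bound, so no 4-ary code of length 8 with d ≥ 3 can have 2833 codewords.


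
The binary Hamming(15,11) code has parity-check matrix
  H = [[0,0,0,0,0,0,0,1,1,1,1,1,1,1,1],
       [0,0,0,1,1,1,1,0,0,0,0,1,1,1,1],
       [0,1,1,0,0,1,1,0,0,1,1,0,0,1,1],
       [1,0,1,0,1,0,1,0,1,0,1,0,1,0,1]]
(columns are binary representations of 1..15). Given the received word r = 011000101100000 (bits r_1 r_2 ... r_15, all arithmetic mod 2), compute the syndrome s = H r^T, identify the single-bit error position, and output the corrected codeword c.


s = (0, 1, 0, 1)^T, error position = 5, corrected codeword c = 011010101100000

Compute s = H r^T mod 2 one row at a time:
  s_1 = 0 + 1 + 1 + 0 + 0 + 0 + 0 + 0 = 2 ≡ 0 (mod 2).
  s_2 = 0 + 0 + 0 + 1 + 0 + 0 + 0 + 0 = 1 ≡ 1 (mod 2).
  s_3 = 1 + 1 + 0 + 1 + 1 + 0 + 0 + 0 = 4 ≡ 0 (mod 2).
  s_4 = 0 + 1 + 0 + 1 + 1 + 0 + 0 + 0 = 3 ≡ 1 (mod 2).
s = (0, 1, 0, 1)^T — this equals column 5 of H (binary 0101), so error is at position 5.
Correct: flip bit 5 of r = 011000101100000 to get c = 011010101100000.


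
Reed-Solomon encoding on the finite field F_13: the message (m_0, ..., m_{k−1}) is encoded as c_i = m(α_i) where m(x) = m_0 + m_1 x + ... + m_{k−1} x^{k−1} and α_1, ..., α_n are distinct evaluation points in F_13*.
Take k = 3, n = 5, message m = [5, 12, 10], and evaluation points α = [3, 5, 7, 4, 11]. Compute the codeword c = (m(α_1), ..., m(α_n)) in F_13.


c = [1, 3, 7, 5, 8]

Message polynomial: m(x) = 5 + 12·x + 10·x^2 (mod 13).
For each evaluation point α_i, compute m(α_i) mod 13:
  α_1 = 3: Horner steps 10 → 3 → 1, so m(3) = 1.
  α_2 = 5: Horner steps 10 → 10 → 3, so m(5) = 3.
  α_3 = 7: Horner steps 10 → 4 → 7, so m(7) = 7.
  α_4 = 4: Horner steps 10 → 0 → 5, so m(4) = 5.
  α_5 = 11: Horner steps 10 → 5 → 8, so m(11) = 8.
Codeword c = [1, 3, 7, 5, 8] ∈ F_13^5.


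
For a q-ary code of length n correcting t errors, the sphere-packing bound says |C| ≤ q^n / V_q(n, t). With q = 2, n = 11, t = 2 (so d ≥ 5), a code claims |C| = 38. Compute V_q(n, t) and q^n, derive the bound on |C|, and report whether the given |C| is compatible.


V_q(n, t) = 67, q^n = 2048, Hamming bound = 30, |C| = 38 > bound (violated).

Step 1: Compute V_q(n, t) = Σ_{j=0}^2 C(n, j) (q−1)^j.
  j = 0: C(11,0)·(1)^0 = 1·1 = 1.
  j = 1: C(11,1)·(1)^1 = 11·1 = 11.
  j = 2: C(11,2)·(1)^2 = 55·1 = 55.
  V_q(n, t) = 1 + 11 + 55 = 67.
Step 2: q^n = 2^11 = 2048.
Step 3: Hamming bound ⌊q^n / V_q(n,t)⌋ = ⌊2048/67⌋ = 30.
Step 4: Compare |C| = 38 to 30: violated.
The claimed |C| lies above the Hamming bound, so no 2-ary code of length 11 with d ≥ 5 can have 38 codewords.


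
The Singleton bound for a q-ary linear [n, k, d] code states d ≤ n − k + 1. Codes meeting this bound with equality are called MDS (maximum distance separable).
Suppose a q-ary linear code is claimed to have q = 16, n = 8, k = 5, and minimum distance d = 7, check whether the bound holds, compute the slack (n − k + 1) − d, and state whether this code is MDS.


Singleton RHS = n − k + 1 = 4, slack = -3, bound violated (no such code; not MDS).

Singleton bound: d ≤ n − k + 1.
Here n = 8, k = 5, so n − k + 1 = 4.
Given d = 7, check d ≤ 4: NO.
Slack = (n − k + 1) − d = -3.
The slack is negative: d = 7 exceeds n − k + 1 = 4 by 3, so the Singleton bound is violated and no linear [8, 5, 7]_16 code can exist. In particular it is not MDS (MDS requires d = n − k + 1 exactly).
Description: the claimed parameters are [8, 5, 7]_16; such a code would be impossible (violates the Singleton bound).


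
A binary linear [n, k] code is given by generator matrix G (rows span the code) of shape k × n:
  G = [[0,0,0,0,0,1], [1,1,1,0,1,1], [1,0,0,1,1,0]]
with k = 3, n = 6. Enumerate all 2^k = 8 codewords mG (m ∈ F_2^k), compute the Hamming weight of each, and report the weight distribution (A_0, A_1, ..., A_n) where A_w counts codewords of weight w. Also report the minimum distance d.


Weight distribution: A_0 = 1, A_1 = 1, A_3 = 2, A_4 = 3, A_5 = 1. Minimum distance d = 1.

Enumerate all 2^3 = 8 messages m ∈ F_2^3.
For each, compute codeword c = mG in F_2^6, then tally its weight.
  m = 000 → c = 000000, weight = 0.
  m = 100 → c = 000001, weight = 1.
  m = 010 → c = 111011, weight = 5.
  m = 110 → c = 111010, weight = 4.
  m = 001 → c = 100110, weight = 3.
  m = 101 → c = 100111, weight = 4.
  m = 011 → c = 011101, weight = 4.
  m = 111 → c = 011100, weight = 3.
Tally weights:
  weight 0: 1 codewords.
  weight 1: 1 codewords.
  weight 3: 2 codewords.
  weight 4: 3 codewords.
  weight 5: 1 codewords.
Minimum distance d = smallest w > 0 with A_w > 0 = 1.
Sanity: Σ A_w = 8 = 2^3 = 8 ✓.


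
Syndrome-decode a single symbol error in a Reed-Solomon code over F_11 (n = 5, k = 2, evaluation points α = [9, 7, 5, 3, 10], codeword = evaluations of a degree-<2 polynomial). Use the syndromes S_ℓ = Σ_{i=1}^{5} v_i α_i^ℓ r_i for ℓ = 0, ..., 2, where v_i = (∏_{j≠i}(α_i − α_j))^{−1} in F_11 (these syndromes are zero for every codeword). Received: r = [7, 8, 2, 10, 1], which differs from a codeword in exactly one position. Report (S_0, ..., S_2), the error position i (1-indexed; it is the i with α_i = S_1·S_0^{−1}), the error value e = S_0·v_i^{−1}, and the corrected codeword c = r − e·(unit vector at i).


S = (6, 8, 7), error at position 3, error magnitude e = 4, c = [7, 8, 9, 10, 1].

Step 1: column multipliers v_i = (∏_{j≠i}(α_i − α_j))^{−1} mod 11.
  i = 1 (α = 9): (9−7)(9−5)(9−3)(9−10) = 2·4·6·(−1) = −48 ≡ 7, so v_1 = 7^{−1} = 8 (mod 11).
  i = 2 (α = 7): (7−9)(7−5)(7−3)(7−10) = (−2)·2·4·(−3) = 48 ≡ 4, so v_2 = 4^{−1} = 3 (mod 11).
  i = 3 (α = 5): (5−9)(5−7)(5−3)(5−10) = (−4)·(−2)·2·(−5) = −80 ≡ 8, so v_3 = 8^{−1} = 7 (mod 11).
  i = 4 (α = 3): (3−9)(3−7)(3−5)(3−10) = (−6)·(−4)·(−2)·(−7) = 336 ≡ 6, so v_4 = 6^{−1} = 2 (mod 11).
  i = 5 (α = 10): (10−9)(10−7)(10−5)(10−3) = 1·3·5·7 = 105 ≡ 6, so v_5 = 6^{−1} = 2 (mod 11).
  v = [8, 3, 7, 2, 2].
Step 2: syndromes of r = [7, 8, 2, 10, 1] (all sums mod 11).
  S_0 = Σ v_i r_i = 8·7 + 3·8 + 7·2 + 2·10 + 2·1 = 116 ≡ 6.
  S_1 = Σ v_i α_i r_i = 8·9·7 + 3·7·8 + 7·5·2 + 2·3·10 + 2·10·1 = 822 ≡ 8.
  α_i^2 mod 11 = [4, 5, 3, 9, 1].
  S_2 = Σ v_i α_i^2 r_i = 8·4·7 + 3·5·8 + 7·3·2 + 2·9·10 + 2·1·1 = 568 ≡ 7.
  S = (6, 8, 7) ≠ 0, so r is not a codeword (an error is present).
Step 3: locate the error. For a single error e at position i, S_ℓ = v_i·e·α_i^ℓ, so α_err = S_1/S_0.
  S_0^{−1} = 6^{−1} = 2 (mod 11), so α_err = 8·2 = 16 ≡ 5 = α_3. Error position i = 3.
  Consistency check: S_2/S_1 = 7·7 = 49 ≡ 5 = α_err ✓ (single-error assumption holds).
Step 4: error magnitude e = S_0/v_3 = S_0·∏_{j≠3}(α_3 − α_j) = 6·8 = 48 ≡ 4 (mod 11).
Step 5: correct position 3: c_3 = r_3 − e = 2 − 4 ≡ 9 (mod 11). Hence c = [7, 8, 9, 10, 1].
  Check: interpolating c through the α_i gives m(x) = 6 + 5·x (degree < 2) with m(α_i) = c_i for every i, so c is indeed a codeword.


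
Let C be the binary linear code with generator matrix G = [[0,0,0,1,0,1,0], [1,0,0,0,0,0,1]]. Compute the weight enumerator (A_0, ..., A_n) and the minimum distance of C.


Weight distribution: A_0 = 1, A_2 = 2, A_4 = 1. Minimum distance d = 2.

Enumerate all 2^2 = 4 messages m ∈ F_2^2.
For each, compute codeword c = mG in F_2^7, then tally its weight.
  m = 00 → c = 0000000, weight = 0.
  m = 10 → c = 0001010, weight = 2.
  m = 01 → c = 1000001, weight = 2.
  m = 11 → c = 1001011, weight = 4.
Tally weights:
  weight 0: 1 codewords.
  weight 2: 2 codewords.
  weight 4: 1 codewords.
Minimum distance d = smallest w > 0 with A_w > 0 = 2.
Sanity: Σ A_w = 4 = 2^2 = 4 ✓.


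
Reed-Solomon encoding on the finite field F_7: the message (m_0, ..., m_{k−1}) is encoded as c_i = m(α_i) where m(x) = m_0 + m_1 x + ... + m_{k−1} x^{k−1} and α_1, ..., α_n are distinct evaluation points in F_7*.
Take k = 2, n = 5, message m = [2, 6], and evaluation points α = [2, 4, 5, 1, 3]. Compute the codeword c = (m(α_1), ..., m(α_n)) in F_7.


c = [0, 5, 4, 1, 6]

Message polynomial: m(x) = 2 + 6·x (mod 7).
For each evaluation point α_i, compute m(α_i) mod 7:
  α_1 = 2: Horner steps 6 → 0, so m(2) = 0.
  α_2 = 4: Horner steps 6 → 5, so m(4) = 5.
  α_3 = 5: Horner steps 6 → 4, so m(5) = 4.
  α_4 = 1: Horner steps 6 → 1, so m(1) = 1.
  α_5 = 3: Horner steps 6 → 6, so m(3) = 6.
Codeword c = [0, 5, 4, 1, 6] ∈ F_7^5.


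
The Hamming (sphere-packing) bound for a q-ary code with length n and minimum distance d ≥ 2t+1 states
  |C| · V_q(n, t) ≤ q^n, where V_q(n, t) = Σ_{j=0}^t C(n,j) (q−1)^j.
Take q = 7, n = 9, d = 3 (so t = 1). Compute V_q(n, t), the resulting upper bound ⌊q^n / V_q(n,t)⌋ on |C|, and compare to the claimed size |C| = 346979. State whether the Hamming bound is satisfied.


V_q(n, t) = 55, q^n = 40353607, Hamming bound = 733701, |C| = 346979 ≤ bound (satisfied).

Step 1: Compute V_q(n, t) = Σ_{j=0}^1 C(n, j) (q−1)^j.
  j = 0: C(9,0)·(6)^0 = 1·1 = 1.
  j = 1: C(9,1)·(6)^1 = 9·6 = 54.
  V_q(n, t) = 1 + 54 = 55.
Step 2: q^n = 7^9 = 40353607.
Step 3: Hamming bound ⌊q^n / V_q(n,t)⌋ = ⌊40353607/55⌋ = 733701.
Step 4: Compare |C| = 346979 to 733701: satisfied.
The claimed |C| lies below the Hamming bound.


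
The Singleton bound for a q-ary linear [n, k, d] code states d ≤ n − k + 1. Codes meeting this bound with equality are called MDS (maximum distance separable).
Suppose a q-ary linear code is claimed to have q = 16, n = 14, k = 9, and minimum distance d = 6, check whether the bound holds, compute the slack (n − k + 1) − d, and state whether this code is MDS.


Singleton RHS = n − k + 1 = 6, slack = 0, bound satisfied, MDS.

Singleton bound: d ≤ n − k + 1.
Here n = 14, k = 9, so n − k + 1 = 6.
Given d = 6, check d ≤ 6: YES.
Slack = (n − k + 1) − d = 0.
The code is MDS (slack = 0).
Description: the claimed parameters are [14, 9, 6]_16; such a code would be MDS (meets Singleton bound).


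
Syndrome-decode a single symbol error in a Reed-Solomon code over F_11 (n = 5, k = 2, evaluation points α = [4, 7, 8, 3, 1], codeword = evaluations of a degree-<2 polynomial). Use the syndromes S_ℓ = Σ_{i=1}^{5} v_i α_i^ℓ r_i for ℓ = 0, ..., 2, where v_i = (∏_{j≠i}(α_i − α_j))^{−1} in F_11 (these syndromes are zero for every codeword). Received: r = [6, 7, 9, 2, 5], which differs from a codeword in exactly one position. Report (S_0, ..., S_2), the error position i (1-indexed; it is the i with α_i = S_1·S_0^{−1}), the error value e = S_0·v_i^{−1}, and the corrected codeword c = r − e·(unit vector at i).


S = (8, 9, 6), error at position 3, error magnitude e = 9, c = [6, 7, 0, 2, 5].

Step 1: column multipliers v_i = (∏_{j≠i}(α_i − α_j))^{−1} mod 11.
  i = 1 (α = 4): (4−7)(4−8)(4−3)(4−1) = (−3)·(−4)·1·3 = 36 ≡ 3, so v_1 = 3^{−1} = 4 (mod 11).
  i = 2 (α = 7): (7−4)(7−8)(7−3)(7−1) = 3·(−1)·4·6 = −72 ≡ 5, so v_2 = 5^{−1} = 9 (mod 11).
  i = 3 (α = 8): (8−4)(8−7)(8−3)(8−1) = 4·1·5·7 = 140 ≡ 8, so v_3 = 8^{−1} = 7 (mod 11).
  i = 4 (α = 3): (3−4)(3−7)(3−8)(3−1) = (−1)·(−4)·(−5)·2 = −40 ≡ 4, so v_4 = 4^{−1} = 3 (mod 11).
  i = 5 (α = 1): (1−4)(1−7)(1−8)(1−3) = (−3)·(−6)·(−7)·(−2) = 252 ≡ 10, so v_5 = 10^{−1} = 10 (mod 11).
  v = [4, 9, 7, 3, 10].
Step 2: syndromes of r = [6, 7, 9, 2, 5] (all sums mod 11).
  S_0 = Σ v_i r_i = 4·6 + 9·7 + 7·9 + 3·2 + 10·5 = 206 ≡ 8.
  S_1 = Σ v_i α_i r_i = 4·4·6 + 9·7·7 + 7·8·9 + 3·3·2 + 10·1·5 = 1109 ≡ 9.
  α_i^2 mod 11 = [5, 5, 9, 9, 1].
  S_2 = Σ v_i α_i^2 r_i = 4·5·6 + 9·5·7 + 7·9·9 + 3·9·2 + 10·1·5 = 1106 ≡ 6.
  S = (8, 9, 6) ≠ 0, so r is not a codeword (an error is present).
Step 3: locate the error. For a single error e at position i, S_ℓ = v_i·e·α_i^ℓ, so α_err = S_1/S_0.
  S_0^{−1} = 8^{−1} = 7 (mod 11), so α_err = 9·7 = 63 ≡ 8 = α_3. Error position i = 3.
  Consistency check: S_2/S_1 = 6·5 = 30 ≡ 8 = α_err ✓ (single-error assumption holds).
Step 4: error magnitude e = S_0/v_3 = S_0·∏_{j≠3}(α_3 − α_j) = 8·8 = 64 ≡ 9 (mod 11).
Step 5: correct position 3: c_3 = r_3 − e = 9 − 9 ≡ 0 (mod 11). Hence c = [6, 7, 0, 2, 5].
  Check: interpolating c through the α_i gives m(x) = 1 + 4·x (degree < 2) with m(α_i) = c_i for every i, so c is indeed a codeword.


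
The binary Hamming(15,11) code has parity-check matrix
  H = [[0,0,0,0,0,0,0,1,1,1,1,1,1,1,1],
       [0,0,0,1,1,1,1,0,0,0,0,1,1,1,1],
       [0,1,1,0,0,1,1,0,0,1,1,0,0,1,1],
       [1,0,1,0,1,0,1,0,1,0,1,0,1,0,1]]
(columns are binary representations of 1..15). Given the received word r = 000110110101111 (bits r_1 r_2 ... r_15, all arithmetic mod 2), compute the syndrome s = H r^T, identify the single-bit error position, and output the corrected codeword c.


s = (0, 1, 0, 0)^T, error position = 4, corrected codeword c = 000010110101111

Compute s = H r^T mod 2 one row at a time:
  s_1 = 1 + 0 + 1 + 0 + 1 + 1 + 1 + 1 = 6 ≡ 0 (mod 2).
  s_2 = 1 + 1 + 0 + 1 + 1 + 1 + 1 + 1 = 7 ≡ 1 (mod 2).
  s_3 = 0 + 0 + 0 + 1 + 1 + 0 + 1 + 1 = 4 ≡ 0 (mod 2).
  s_4 = 0 + 0 + 1 + 1 + 0 + 0 + 1 + 1 = 4 ≡ 0 (mod 2).
s = (0, 1, 0, 0)^T — this equals column 4 of H (binary 0100), so error is at position 4.
Correct: flip bit 4 of r = 000110110101111 to get c = 000010110101111.


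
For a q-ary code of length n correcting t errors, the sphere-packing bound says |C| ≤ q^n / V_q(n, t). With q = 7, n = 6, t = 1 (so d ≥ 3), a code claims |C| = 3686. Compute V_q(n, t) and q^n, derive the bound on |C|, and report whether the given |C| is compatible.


V_q(n, t) = 37, q^n = 117649, Hamming bound = 3179, |C| = 3686 > bound (violated).

Step 1: Compute V_q(n, t) = Σ_{j=0}^1 C(n, j) (q−1)^j.
  j = 0: C(6,0)·(6)^0 = 1·1 = 1.
  j = 1: C(6,1)·(6)^1 = 6·6 = 36.
  V_q(n, t) = 1 + 36 = 37.
Step 2: q^n = 7^6 = 117649.
Step 3: Hamming bound ⌊q^n / V_q(n,t)⌋ = ⌊117649/37⌋ = 3179.
Step 4: Compare |C| = 3686 to 3179: violated.
The claimed |C| lies above the Hamming bound, so no 7-ary code of length 6 with d ≥ 3 can have 3686 codewords.


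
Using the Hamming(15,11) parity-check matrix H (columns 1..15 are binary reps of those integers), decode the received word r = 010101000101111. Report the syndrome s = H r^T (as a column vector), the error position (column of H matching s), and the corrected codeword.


s = (1, 0, 1, 0)^T, error position = 10, corrected codeword c = 010101000001111

Compute s = H r^T mod 2 one row at a time:
  s_1 = 0 + 0 + 1 + 0 + 1 + 1 + 1 + 1 = 5 ≡ 1 (mod 2).
  s_2 = 1 + 0 + 1 + 0 + 1 + 1 + 1 + 1 = 6 ≡ 0 (mod 2).
  s_3 = 1 + 0 + 1 + 0 + 1 + 0 + 1 + 1 = 5 ≡ 1 (mod 2).
  s_4 = 0 + 0 + 0 + 0 + 0 + 0 + 1 + 1 = 2 ≡ 0 (mod 2).
s = (1, 0, 1, 0)^T — this equals column 10 of H (binary 1010), so error is at position 10.
Correct: flip bit 10 of r = 010101000101111 to get c = 010101000001111.


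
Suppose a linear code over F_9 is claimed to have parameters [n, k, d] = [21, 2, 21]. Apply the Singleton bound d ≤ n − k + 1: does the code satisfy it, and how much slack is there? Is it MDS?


Singleton RHS = n − k + 1 = 20, slack = -1, bound violated (no such code; not MDS).

Singleton bound: d ≤ n − k + 1.
Here n = 21, k = 2, so n − k + 1 = 20.
Given d = 21, check d ≤ 20: NO.
Slack = (n − k + 1) − d = -1.
The slack is negative: d = 21 exceeds n − k + 1 = 20 by 1, so the Singleton bound is violated and no linear [21, 2, 21]_9 code can exist. In particular it is not MDS (MDS requires d = n − k + 1 exactly).
Description: the claimed parameters are [21, 2, 21]_9; such a code would be impossible (violates the Singleton bound).


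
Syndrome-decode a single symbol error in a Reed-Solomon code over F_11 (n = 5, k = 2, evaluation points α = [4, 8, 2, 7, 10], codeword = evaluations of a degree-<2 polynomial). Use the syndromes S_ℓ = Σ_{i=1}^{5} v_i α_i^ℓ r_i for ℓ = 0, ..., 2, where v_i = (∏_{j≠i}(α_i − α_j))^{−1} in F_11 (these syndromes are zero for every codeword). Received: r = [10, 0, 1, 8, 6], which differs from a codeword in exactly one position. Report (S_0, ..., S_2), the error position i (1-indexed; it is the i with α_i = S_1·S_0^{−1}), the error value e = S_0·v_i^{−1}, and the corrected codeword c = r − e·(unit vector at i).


S = (9, 7, 3), error at position 3, error magnitude e = 8, c = [10, 0, 4, 8, 6].

Step 1: column multipliers v_i = (∏_{j≠i}(α_i − α_j))^{−1} mod 11.
  i = 1 (α = 4): (4−8)(4−2)(4−7)(4−10) = (−4)·2·(−3)·(−6) = −144 ≡ 10, so v_1 = 10^{−1} = 10 (mod 11).
  i = 2 (α = 8): (8−4)(8−2)(8−7)(8−10) = 4·6·1·(−2) = −48 ≡ 7, so v_2 = 7^{−1} = 8 (mod 11).
  i = 3 (α = 2): (2−4)(2−8)(2−7)(2−10) = (−2)·(−6)·(−5)·(−8) = 480 ≡ 7, so v_3 = 7^{−1} = 8 (mod 11).
  i = 4 (α = 7): (7−4)(7−8)(7−2)(7−10) = 3·(−1)·5·(−3) = 45 ≡ 1, so v_4 = 1^{−1} = 1 (mod 11).
  i = 5 (α = 10): (10−4)(10−8)(10−2)(10−7) = 6·2·8·3 = 288 ≡ 2, so v_5 = 2^{−1} = 6 (mod 11).
  v = [10, 8, 8, 1, 6].
Step 2: syndromes of r = [10, 0, 1, 8, 6] (all sums mod 11).
  S_0 = Σ v_i r_i = 10·10 + 8·0 + 8·1 + 1·8 + 6·6 = 152 ≡ 9.
  S_1 = Σ v_i α_i r_i = 10·4·10 + 8·8·0 + 8·2·1 + 1·7·8 + 6·10·6 = 832 ≡ 7.
  α_i^2 mod 11 = [5, 9, 4, 5, 1].
  S_2 = Σ v_i α_i^2 r_i = 10·5·10 + 8·9·0 + 8·4·1 + 1·5·8 + 6·1·6 = 608 ≡ 3.
  S = (9, 7, 3) ≠ 0, so r is not a codeword (an error is present).
Step 3: locate the error. For a single error e at position i, S_ℓ = v_i·e·α_i^ℓ, so α_err = S_1/S_0.
  S_0^{−1} = 9^{−1} = 5 (mod 11), so α_err = 7·5 = 35 ≡ 2 = α_3. Error position i = 3.
  Consistency check: S_2/S_1 = 3·8 = 24 ≡ 2 = α_err ✓ (single-error assumption holds).
Step 4: error magnitude e = S_0/v_3 = S_0·∏_{j≠3}(α_3 − α_j) = 9·7 = 63 ≡ 8 (mod 11).
Step 5: correct position 3: c_3 = r_3 − e = 1 − 8 ≡ 4 (mod 11). Hence c = [10, 0, 4, 8, 6].
  Check: interpolating c through the α_i gives m(x) = 9 + 3·x (degree < 2) with m(α_i) = c_i for every i, so c is indeed a codeword.


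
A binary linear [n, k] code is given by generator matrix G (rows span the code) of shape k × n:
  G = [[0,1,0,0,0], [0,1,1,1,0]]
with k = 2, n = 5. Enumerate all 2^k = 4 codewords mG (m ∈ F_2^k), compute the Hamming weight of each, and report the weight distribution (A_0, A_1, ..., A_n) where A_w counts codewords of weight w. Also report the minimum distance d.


Weight distribution: A_0 = 1, A_1 = 1, A_2 = 1, A_3 = 1. Minimum distance d = 1.

Enumerate all 2^2 = 4 messages m ∈ F_2^2.
For each, compute codeword c = mG in F_2^5, then tally its weight.
  m = 00 → c = 00000, weight = 0.
  m = 10 → c = 01000, weight = 1.
  m = 01 → c = 01110, weight = 3.
  m = 11 → c = 00110, weight = 2.
Tally weights:
  weight 0: 1 codewords.
  weight 1: 1 codewords.
  weight 2: 1 codewords.
  weight 3: 1 codewords.
Minimum distance d = smallest w > 0 with A_w > 0 = 1.
Sanity: Σ A_w = 4 = 2^2 = 4 ✓.


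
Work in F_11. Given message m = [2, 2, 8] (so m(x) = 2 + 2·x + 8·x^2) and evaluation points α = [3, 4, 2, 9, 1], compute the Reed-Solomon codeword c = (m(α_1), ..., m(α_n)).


c = [3, 6, 5, 8, 1]

Message polynomial: m(x) = 2 + 2·x + 8·x^2 (mod 11).
For each evaluation point α_i, compute m(α_i) mod 11:
  α_1 = 3: Horner steps 8 → 4 → 3, so m(3) = 3.
  α_2 = 4: Horner steps 8 → 1 → 6, so m(4) = 6.
  α_3 = 2: Horner steps 8 → 7 → 5, so m(2) = 5.
  α_4 = 9: Horner steps 8 → 8 → 8, so m(9) = 8.
  α_5 = 1: Horner steps 8 → 10 → 1, so m(1) = 1.
Codeword c = [3, 6, 5, 8, 1] ∈ F_11^5.


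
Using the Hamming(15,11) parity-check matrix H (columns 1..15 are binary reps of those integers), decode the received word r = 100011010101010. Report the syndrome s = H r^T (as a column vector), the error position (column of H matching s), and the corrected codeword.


s = (0, 0, 1, 0)^T, error position = 2, corrected codeword c = 110011010101010

Compute s = H r^T mod 2 one row at a time:
  s_1 = 1 + 0 + 1 + 0 + 1 + 0 + 1 + 0 = 4 ≡ 0 (mod 2).
  s_2 = 0 + 1 + 1 + 0 + 1 + 0 + 1 + 0 = 4 ≡ 0 (mod 2).
  s_3 = 0 + 0 + 1 + 0 + 1 + 0 + 1 + 0 = 3 ≡ 1 (mod 2).
  s_4 = 1 + 0 + 1 + 0 + 0 + 0 + 0 + 0 = 2 ≡ 0 (mod 2).
s = (0, 0, 1, 0)^T — this equals column 2 of H (binary 0010), so error is at position 2.
Correct: flip bit 2 of r = 100011010101010 to get c = 110011010101010.


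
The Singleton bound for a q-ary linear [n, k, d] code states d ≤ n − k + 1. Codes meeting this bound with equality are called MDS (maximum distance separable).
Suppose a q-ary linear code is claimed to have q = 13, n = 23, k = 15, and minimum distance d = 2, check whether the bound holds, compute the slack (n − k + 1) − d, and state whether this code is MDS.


Singleton RHS = n − k + 1 = 9, slack = 7, bound satisfied, not MDS.

Singleton bound: d ≤ n − k + 1.
Here n = 23, k = 15, so n − k + 1 = 9.
Given d = 2, check d ≤ 9: YES.
Slack = (n − k + 1) − d = 7.
The code is NOT MDS (slack = 7 > 0).
Description: the claimed parameters are [23, 15, 2]_13; such a code would be non-MDS.


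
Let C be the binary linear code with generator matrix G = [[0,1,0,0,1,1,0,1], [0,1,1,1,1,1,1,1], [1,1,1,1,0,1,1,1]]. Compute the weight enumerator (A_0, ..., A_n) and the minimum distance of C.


Weight distribution: A_0 = 1, A_2 = 1, A_3 = 1, A_4 = 2, A_5 = 1, A_7 = 2. Minimum distance d = 2.

Enumerate all 2^3 = 8 messages m ∈ F_2^3.
For each, compute codeword c = mG in F_2^8, then tally its weight.
  m = 000 → c = 00000000, weight = 0.
  m = 100 → c = 01001101, weight = 4.
  m = 010 → c = 01111111, weight = 7.
  m = 110 → c = 00110010, weight = 3.
  m = 001 → c = 11110111, weight = 7.
  m = 101 → c = 10111010, weight = 5.
  m = 011 → c = 10001000, weight = 2.
  m = 111 → c = 11000101, weight = 4.
Tally weights:
  weight 0: 1 codewords.
  weight 2: 1 codewords.
  weight 3: 1 codewords.
  weight 4: 2 codewords.
  weight 5: 1 codewords.
  weight 7: 2 codewords.
Minimum distance d = smallest w > 0 with A_w > 0 = 2.
Sanity: Σ A_w = 8 = 2^3 = 8 ✓.


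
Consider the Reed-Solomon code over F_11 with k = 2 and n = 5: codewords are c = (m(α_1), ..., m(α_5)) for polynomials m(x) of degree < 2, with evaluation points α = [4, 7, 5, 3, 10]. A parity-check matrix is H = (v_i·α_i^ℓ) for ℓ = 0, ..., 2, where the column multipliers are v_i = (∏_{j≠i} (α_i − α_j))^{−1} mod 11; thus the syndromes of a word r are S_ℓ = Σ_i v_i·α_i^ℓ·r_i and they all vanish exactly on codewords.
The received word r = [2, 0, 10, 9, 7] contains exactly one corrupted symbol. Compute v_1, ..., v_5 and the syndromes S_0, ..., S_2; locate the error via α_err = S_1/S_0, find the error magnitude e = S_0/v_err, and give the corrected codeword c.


S = (5, 9, 3), error at position 1, error magnitude e = 9, c = [4, 0, 10, 9, 7].

Step 1: column multipliers v_i = (∏_{j≠i}(α_i − α_j))^{−1} mod 11.
  i = 1 (α = 4): (4−7)(4−5)(4−3)(4−10) = (−3)·(−1)·1·(−6) = −18 ≡ 4, so v_1 = 4^{−1} = 3 (mod 11).
  i = 2 (α = 7): (7−4)(7−5)(7−3)(7−10) = 3·2·4·(−3) = −72 ≡ 5, so v_2 = 5^{−1} = 9 (mod 11).
  i = 3 (α = 5): (5−4)(5−7)(5−3)(5−10) = 1·(−2)·2·(−5) = 20 ≡ 9, so v_3 = 9^{−1} = 5 (mod 11).
  i = 4 (α = 3): (3−4)(3−7)(3−5)(3−10) = (−1)·(−4)·(−2)·(−7) = 56 ≡ 1, so v_4 = 1^{−1} = 1 (mod 11).
  i = 5 (α = 10): (10−4)(10−7)(10−5)(10−3) = 6·3·5·7 = 630 ≡ 3, so v_5 = 3^{−1} = 4 (mod 11).
  v = [3, 9, 5, 1, 4].
Step 2: syndromes of r = [2, 0, 10, 9, 7] (all sums mod 11).
  S_0 = Σ v_i r_i = 3·2 + 9·0 + 5·10 + 1·9 + 4·7 = 93 ≡ 5.
  S_1 = Σ v_i α_i r_i = 3·4·2 + 9·7·0 + 5·5·10 + 1·3·9 + 4·10·7 = 581 ≡ 9.
  α_i^2 mod 11 = [5, 5, 3, 9, 1].
  S_2 = Σ v_i α_i^2 r_i = 3·5·2 + 9·5·0 + 5·3·10 + 1·9·9 + 4·1·7 = 289 ≡ 3.
  S = (5, 9, 3) ≠ 0, so r is not a codeword (an error is present).
Step 3: locate the error. For a single error e at position i, S_ℓ = v_i·e·α_i^ℓ, so α_err = S_1/S_0.
  S_0^{−1} = 5^{−1} = 9 (mod 11), so α_err = 9·9 = 81 ≡ 4 = α_1. Error position i = 1.
  Consistency check: S_2/S_1 = 3·5 = 15 ≡ 4 = α_err ✓ (single-error assumption holds).
Step 4: error magnitude e = S_0/v_1 = S_0·∏_{j≠1}(α_1 − α_j) = 5·4 = 20 ≡ 9 (mod 11).
Step 5: correct position 1: c_1 = r_1 − e = 2 − 9 ≡ 4 (mod 11). Hence c = [4, 0, 10, 9, 7].
  Check: interpolating c through the α_i gives m(x) = 2 + 6·x (degree < 2) with m(α_i) = c_i for every i, so c is indeed a codeword.


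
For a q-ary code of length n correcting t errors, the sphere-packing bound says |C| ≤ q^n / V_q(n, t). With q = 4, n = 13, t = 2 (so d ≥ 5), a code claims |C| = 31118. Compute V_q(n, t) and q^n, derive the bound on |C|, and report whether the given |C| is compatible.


V_q(n, t) = 742, q^n = 67108864, Hamming bound = 90443, |C| = 31118 ≤ bound (satisfied).

Step 1: Compute V_q(n, t) = Σ_{j=0}^2 C(n, j) (q−1)^j.
  j = 0: C(13,0)·(3)^0 = 1·1 = 1.
  j = 1: C(13,1)·(3)^1 = 13·3 = 39.
  j = 2: C(13,2)·(3)^2 = 78·9 = 702.
  V_q(n, t) = 1 + 39 + 702 = 742.
Step 2: q^n = 4^13 = 67108864.
Step 3: Hamming bound ⌊q^n / V_q(n,t)⌋ = ⌊67108864/742⌋ = 90443.
Step 4: Compare |C| = 31118 to 90443: satisfied.
The claimed |C| lies below the Hamming bound.


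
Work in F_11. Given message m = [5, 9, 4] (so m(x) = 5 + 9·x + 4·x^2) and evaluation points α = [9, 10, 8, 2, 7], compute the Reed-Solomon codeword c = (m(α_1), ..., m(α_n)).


c = [3, 0, 3, 6, 0]

Message polynomial: m(x) = 5 + 9·x + 4·x^2 (mod 11).
For each evaluation point α_i, compute m(α_i) mod 11:
  α_1 = 9: Horner steps 4 → 1 → 3, so m(9) = 3.
  α_2 = 10: Horner steps 4 → 5 → 0, so m(10) = 0.
  α_3 = 8: Horner steps 4 → 8 → 3, so m(8) = 3.
  α_4 = 2: Horner steps 4 → 6 → 6, so m(2) = 6.
  α_5 = 7: Horner steps 4 → 4 → 0, so m(7) = 0.
Codeword c = [3, 0, 3, 6, 0] ∈ F_11^5.


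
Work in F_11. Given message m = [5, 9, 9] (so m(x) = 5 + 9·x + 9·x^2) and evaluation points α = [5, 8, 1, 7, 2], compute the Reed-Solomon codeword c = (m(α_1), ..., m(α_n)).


c = [0, 4, 1, 3, 4]

Message polynomial: m(x) = 5 + 9·x + 9·x^2 (mod 11).
For each evaluation point α_i, compute m(α_i) mod 11:
  α_1 = 5: Horner steps 9 → 10 → 0, so m(5) = 0.
  α_2 = 8: Horner steps 9 → 4 → 4, so m(8) = 4.
  α_3 = 1: Horner steps 9 → 7 → 1, so m(1) = 1.
  α_4 = 7: Horner steps 9 → 6 → 3, so m(7) = 3.
  α_5 = 2: Horner steps 9 → 5 → 4, so m(2) = 4.
Codeword c = [0, 4, 1, 3, 4] ∈ F_11^5.


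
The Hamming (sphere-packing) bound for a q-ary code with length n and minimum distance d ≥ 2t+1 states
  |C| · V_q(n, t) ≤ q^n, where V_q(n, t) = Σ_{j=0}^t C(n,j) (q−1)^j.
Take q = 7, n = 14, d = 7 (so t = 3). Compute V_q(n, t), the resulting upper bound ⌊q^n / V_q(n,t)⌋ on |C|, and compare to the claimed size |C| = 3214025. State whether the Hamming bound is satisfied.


V_q(n, t) = 81985, q^n = 678223072849, Hamming bound = 8272526, |C| = 3214025 ≤ bound (satisfied).

Step 1: Compute V_q(n, t) = Σ_{j=0}^3 C(n, j) (q−1)^j.
  j = 0: C(14,0)·(6)^0 = 1·1 = 1.
  j = 1: C(14,1)·(6)^1 = 14·6 = 84.
  j = 2: C(14,2)·(6)^2 = 91·36 = 3276.
  j = 3: C(14,3)·(6)^3 = 364·216 = 78624.
  V_q(n, t) = 1 + 84 + 3276 + 78624 = 81985.
Step 2: q^n = 7^14 = 678223072849.
Step 3: Hamming bound ⌊q^n / V_q(n,t)⌋ = ⌊678223072849/81985⌋ = 8272526.
Step 4: Compare |C| = 3214025 to 8272526: satisfied.
The claimed |C| lies below the Hamming bound.


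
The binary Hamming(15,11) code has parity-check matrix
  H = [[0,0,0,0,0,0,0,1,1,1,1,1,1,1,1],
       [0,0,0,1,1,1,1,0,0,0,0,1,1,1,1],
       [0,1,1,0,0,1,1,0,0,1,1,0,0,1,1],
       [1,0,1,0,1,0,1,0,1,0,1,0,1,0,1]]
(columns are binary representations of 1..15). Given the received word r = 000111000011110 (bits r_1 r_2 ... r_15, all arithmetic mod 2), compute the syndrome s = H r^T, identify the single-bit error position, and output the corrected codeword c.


s = (0, 0, 1, 1)^T, error position = 3, corrected codeword c = 001111000011110

Compute s = H r^T mod 2 one row at a time:
  s_1 = 0 + 0 + 0 + 1 + 1 + 1 + 1 + 0 = 4 ≡ 0 (mod 2).
  s_2 = 1 + 1 + 1 + 0 + 1 + 1 + 1 + 0 = 6 ≡ 0 (mod 2).
  s_3 = 0 + 0 + 1 + 0 + 0 + 1 + 1 + 0 = 3 ≡ 1 (mod 2).
  s_4 = 0 + 0 + 1 + 0 + 0 + 1 + 1 + 0 = 3 ≡ 1 (mod 2).
s = (0, 0, 1, 1)^T — this equals column 3 of H (binary 0011), so error is at position 3.
Correct: flip bit 3 of r = 000111000011110 to get c = 001111000011110.


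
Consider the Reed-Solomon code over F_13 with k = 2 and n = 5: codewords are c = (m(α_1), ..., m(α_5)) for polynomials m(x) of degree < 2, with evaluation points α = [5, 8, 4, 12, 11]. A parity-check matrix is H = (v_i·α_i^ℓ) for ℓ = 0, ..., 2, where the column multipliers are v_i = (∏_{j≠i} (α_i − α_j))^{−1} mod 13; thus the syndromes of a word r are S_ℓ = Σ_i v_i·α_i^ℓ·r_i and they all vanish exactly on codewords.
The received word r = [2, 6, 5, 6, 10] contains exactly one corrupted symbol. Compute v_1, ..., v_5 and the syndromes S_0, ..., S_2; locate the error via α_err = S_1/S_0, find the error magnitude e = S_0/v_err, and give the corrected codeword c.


S = (4, 9, 4), error at position 4, error magnitude e = 12, c = [2, 6, 5, 7, 10].

Step 1: column multipliers v_i = (∏_{j≠i}(α_i − α_j))^{−1} mod 13.
  i = 1 (α = 5): (5−8)(5−4)(5−12)(5−11) = (−3)·1·(−7)·(−6) = −126 ≡ 4, so v_1 = 4^{−1} = 10 (mod 13).
  i = 2 (α = 8): (8−5)(8−4)(8−12)(8−11) = 3·4·(−4)·(−3) = 144 ≡ 1, so v_2 = 1^{−1} = 1 (mod 13).
  i = 3 (α = 4): (4−5)(4−8)(4−12)(4−11) = (−1)·(−4)·(−8)·(−7) = 224 ≡ 3, so v_3 = 3^{−1} = 9 (mod 13).
  i = 4 (α = 12): (12−5)(12−8)(12−4)(12−11) = 7·4·8·1 = 224 ≡ 3, so v_4 = 3^{−1} = 9 (mod 13).
  i = 5 (α = 11): (11−5)(11−8)(11−4)(11−12) = 6·3·7·(−1) = −126 ≡ 4, so v_5 = 4^{−1} = 10 (mod 13).
  v = [10, 1, 9, 9, 10].
Step 2: syndromes of r = [2, 6, 5, 6, 10] (all sums mod 13).
  S_0 = Σ v_i r_i = 10·2 + 1·6 + 9·5 + 9·6 + 10·10 = 225 ≡ 4.
  S_1 = Σ v_i α_i r_i = 10·5·2 + 1·8·6 + 9·4·5 + 9·12·6 + 10·11·10 = 2076 ≡ 9.
  α_i^2 mod 13 = [12, 12, 3, 1, 4].
  S_2 = Σ v_i α_i^2 r_i = 10·12·2 + 1·12·6 + 9·3·5 + 9·1·6 + 10·4·10 = 901 ≡ 4.
  S = (4, 9, 4) ≠ 0, so r is not a codeword (an error is present).
Step 3: locate the error. For a single error e at position i, S_ℓ = v_i·e·α_i^ℓ, so α_err = S_1/S_0.
  S_0^{−1} = 4^{−1} = 10 (mod 13), so α_err = 9·10 = 90 ≡ 12 = α_4. Error position i = 4.
  Consistency check: S_2/S_1 = 4·3 = 12 ≡ 12 = α_err ✓ (single-error assumption holds).
Step 4: error magnitude e = S_0/v_4 = S_0·∏_{j≠4}(α_4 − α_j) = 4·3 = 12 ≡ 12 (mod 13).
Step 5: correct position 4: c_4 = r_4 − e = 6 − 12 ≡ 7 (mod 13). Hence c = [2, 6, 5, 7, 10].
  Check: interpolating c through the α_i gives m(x) = 4 + 10·x (degree < 2) with m(α_i) = c_i for every i, so c is indeed a codeword.


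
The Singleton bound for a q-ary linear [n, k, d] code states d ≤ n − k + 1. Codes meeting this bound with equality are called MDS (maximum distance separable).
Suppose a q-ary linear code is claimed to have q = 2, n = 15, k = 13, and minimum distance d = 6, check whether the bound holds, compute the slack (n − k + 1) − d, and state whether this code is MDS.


Singleton RHS = n − k + 1 = 3, slack = -3, bound violated (no such code; not MDS).

Singleton bound: d ≤ n − k + 1.
Here n = 15, k = 13, so n − k + 1 = 3.
Given d = 6, check d ≤ 3: NO.
Slack = (n − k + 1) − d = -3.
The slack is negative: d = 6 exceeds n − k + 1 = 3 by 3, so the Singleton bound is violated and no linear [15, 13, 6]_2 code can exist. In particular it is not MDS (MDS requires d = n − k + 1 exactly).
Description: the claimed parameters are [15, 13, 6]_2; such a code would be impossible (violates the Singleton bound).


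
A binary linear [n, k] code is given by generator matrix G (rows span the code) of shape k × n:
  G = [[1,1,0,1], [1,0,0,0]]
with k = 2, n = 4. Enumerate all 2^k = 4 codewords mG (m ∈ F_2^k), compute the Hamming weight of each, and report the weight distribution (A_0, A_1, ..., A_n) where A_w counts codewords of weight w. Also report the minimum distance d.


Weight distribution: A_0 = 1, A_1 = 1, A_2 = 1, A_3 = 1. Minimum distance d = 1.

Enumerate all 2^2 = 4 messages m ∈ F_2^2.
For each, compute codeword c = mG in F_2^4, then tally its weight.
  m = 00 → c = 0000, weight = 0.
  m = 10 → c = 1101, weight = 3.
  m = 01 → c = 1000, weight = 1.
  m = 11 → c = 0101, weight = 2.
Tally weights:
  weight 0: 1 codewords.
  weight 1: 1 codewords.
  weight 2: 1 codewords.
  weight 3: 1 codewords.
Minimum distance d = smallest w > 0 with A_w > 0 = 1.
Sanity: Σ A_w = 4 = 2^2 = 4 ✓.


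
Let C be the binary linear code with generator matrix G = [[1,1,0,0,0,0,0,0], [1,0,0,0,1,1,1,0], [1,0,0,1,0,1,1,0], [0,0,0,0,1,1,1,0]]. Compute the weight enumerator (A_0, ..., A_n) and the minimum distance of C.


Weight distribution: A_0 = 1, A_1 = 2, A_2 = 2, A_3 = 4, A_4 = 5, A_5 = 2. Minimum distance d = 1.

Enumerate all 2^4 = 16 messages m ∈ F_2^4.
For each, compute codeword c = mG in F_2^8, then tally its weight.
  m = 0000 → c = 00000000, weight = 0.
  m = 1000 → c = 11000000, weight = 2.
  m = 0100 → c = 10001110, weight = 4.
  m = 1100 → c = 01001110, weight = 4.
  m = 0010 → c = 10010110, weight = 4.
  m = 1010 → c = 01010110, weight = 4.
  m = 0110 → c = 00011000, weight = 2.
  m = 1110 → c = 11011000, weight = 4.
  m = 0001 → c = 00001110, weight = 3.
  m = 1001 → c = 11001110, weight = 5.
  m = 0101 → c = 10000000, weight = 1.
  m = 1101 → c = 01000000, weight = 1.
  m = 0011 → c = 10011000, weight = 3.
  m = 1011 → c = 01011000, weight = 3.
  m = 0111 → c = 00010110, weight = 3.
  m = 1111 → c = 11010110, weight = 5.
Tally weights:
  weight 0: 1 codewords.
  weight 1: 2 codewords.
  weight 2: 2 codewords.
  weight 3: 4 codewords.
  weight 4: 5 codewords.
  weight 5: 2 codewords.
Minimum distance d = smallest w > 0 with A_w > 0 = 1.
Sanity: Σ A_w = 16 = 2^4 = 16 ✓.


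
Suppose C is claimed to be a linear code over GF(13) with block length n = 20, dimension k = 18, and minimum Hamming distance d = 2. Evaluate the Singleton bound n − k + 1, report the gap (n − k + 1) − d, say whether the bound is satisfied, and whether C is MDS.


Singleton RHS = n − k + 1 = 3, slack = 1, bound satisfied, not MDS.

Singleton bound: d ≤ n − k + 1.
Here n = 20, k = 18, so n − k + 1 = 3.
Given d = 2, check d ≤ 3: YES.
Slack = (n − k + 1) − d = 1.
The code is NOT MDS (slack = 1 > 0).
Description: the claimed parameters are [20, 18, 2]_13; such a code would be non-MDS.


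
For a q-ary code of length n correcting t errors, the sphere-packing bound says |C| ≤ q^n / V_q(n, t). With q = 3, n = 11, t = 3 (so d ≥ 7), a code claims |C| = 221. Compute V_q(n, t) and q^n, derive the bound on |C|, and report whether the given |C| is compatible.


V_q(n, t) = 1563, q^n = 177147, Hamming bound = 113, |C| = 221 > bound (violated).

Step 1: Compute V_q(n, t) = Σ_{j=0}^3 C(n, j) (q−1)^j.
  j = 0: C(11,0)·(2)^0 = 1·1 = 1.
  j = 1: C(11,1)·(2)^1 = 11·2 = 22.
  j = 2: C(11,2)·(2)^2 = 55·4 = 220.
  j = 3: C(11,3)·(2)^3 = 165·8 = 1320.
  V_q(n, t) = 1 + 22 + 220 + 1320 = 1563.
Step 2: q^n = 3^11 = 177147.
Step 3: Hamming bound ⌊q^n / V_q(n,t)⌋ = ⌊177147/1563⌋ = 113.
Step 4: Compare |C| = 221 to 113: violated.
The claimed |C| lies above the Hamming bound, so no 3-ary code of length 11 with d ≥ 7 can have 221 codewords.


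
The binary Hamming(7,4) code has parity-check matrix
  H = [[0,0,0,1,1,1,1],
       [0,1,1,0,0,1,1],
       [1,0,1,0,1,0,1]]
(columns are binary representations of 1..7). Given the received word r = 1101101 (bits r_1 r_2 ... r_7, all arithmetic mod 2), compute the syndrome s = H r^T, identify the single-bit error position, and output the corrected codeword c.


s = (1, 0, 1)^T, error position = 5, corrected codeword c = 1101001

Compute s = H r^T mod 2 one row at a time:
  s_1 = 1 + 1 + 0 + 1 = 3 ≡ 1 (mod 2).
  s_2 = 1 + 0 + 0 + 1 = 2 ≡ 0 (mod 2).
  s_3 = 1 + 0 + 1 + 1 = 3 ≡ 1 (mod 2).
s = (1, 0, 1)^T — this equals column 5 of H (binary 101), so error is at position 5.
Correct: flip bit 5 of r = 1101101 to get c = 1101001.


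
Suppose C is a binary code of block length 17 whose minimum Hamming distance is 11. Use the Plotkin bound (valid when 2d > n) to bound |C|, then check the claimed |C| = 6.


Plotkin bound M ≤ 4; given |C| = 6 > bound (violated).

Check applicability: 2d = 22, n = 17.
2d − n = 5 > 0, so Plotkin applies.
Compute d/(2d−n) = 11/5 ≈ 2.2000.
⌊d/(2d−n)⌋ = 2.
Plotkin bound: M ≤ 2·2 = 4.
Given |C| = 6, check: VIOLATED.
This |C| is above the Plotkin bound, so no binary code with n = 17, d = 11 and 6 codewords exists.


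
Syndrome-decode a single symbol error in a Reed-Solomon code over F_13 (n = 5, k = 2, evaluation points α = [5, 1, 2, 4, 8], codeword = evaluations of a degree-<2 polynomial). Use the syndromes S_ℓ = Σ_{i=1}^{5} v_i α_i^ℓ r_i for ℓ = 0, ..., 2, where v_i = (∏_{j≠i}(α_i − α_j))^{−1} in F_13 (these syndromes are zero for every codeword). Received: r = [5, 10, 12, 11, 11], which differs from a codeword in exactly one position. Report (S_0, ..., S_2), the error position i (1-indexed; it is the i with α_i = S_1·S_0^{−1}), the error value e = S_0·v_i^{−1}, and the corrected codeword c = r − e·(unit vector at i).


S = (9, 10, 1), error at position 4, error magnitude e = 8, c = [5, 10, 12, 3, 11].

Step 1: column multipliers v_i = (∏_{j≠i}(α_i − α_j))^{−1} mod 13.
  i = 1 (α = 5): (5−1)(5−2)(5−4)(5−8) = 4·3·1·(−3) = −36 ≡ 3, so v_1 = 3^{−1} = 9 (mod 13).
  i = 2 (α = 1): (1−5)(1−2)(1−4)(1−8) = (−4)·(−1)·(−3)·(−7) = 84 ≡ 6, so v_2 = 6^{−1} = 11 (mod 13).
  i = 3 (α = 2): (2−5)(2−1)(2−4)(2−8) = (−3)·1·(−2)·(−6) = −36 ≡ 3, so v_3 = 3^{−1} = 9 (mod 13).
  i = 4 (α = 4): (4−5)(4−1)(4−2)(4−8) = (−1)·3·2·(−4) = 24 ≡ 11, so v_4 = 11^{−1} = 6 (mod 13).
  i = 5 (α = 8): (8−5)(8−1)(8−2)(8−4) = 3·7·6·4 = 504 ≡ 10, so v_5 = 10^{−1} = 4 (mod 13).
  v = [9, 11, 9, 6, 4].
Step 2: syndromes of r = [5, 10, 12, 11, 11] (all sums mod 13).
  S_0 = Σ v_i r_i = 9·5 + 11·10 + 9·12 + 6·11 + 4·11 = 373 ≡ 9.
  S_1 = Σ v_i α_i r_i = 9·5·5 + 11·1·10 + 9·2·12 + 6·4·11 + 4·8·11 = 1167 ≡ 10.
  α_i^2 mod 13 = [12, 1, 4, 3, 12].
  S_2 = Σ v_i α_i^2 r_i = 9·12·5 + 11·1·10 + 9·4·12 + 6·3·11 + 4·12·11 = 1808 ≡ 1.
  S = (9, 10, 1) ≠ 0, so r is not a codeword (an error is present).
Step 3: locate the error. For a single error e at position i, S_ℓ = v_i·e·α_i^ℓ, so α_err = S_1/S_0.
  S_0^{−1} = 9^{−1} = 3 (mod 13), so α_err = 10·3 = 30 ≡ 4 = α_4. Error position i = 4.
  Consistency check: S_2/S_1 = 1·4 = 4 ≡ 4 = α_err ✓ (single-error assumption holds).
Step 4: error magnitude e = S_0/v_4 = S_0·∏_{j≠4}(α_4 − α_j) = 9·11 = 99 ≡ 8 (mod 13).
Step 5: correct position 4: c_4 = r_4 − e = 11 − 8 ≡ 3 (mod 13). Hence c = [5, 10, 12, 3, 11].
  Check: interpolating c through the α_i gives m(x) = 8 + 2·x (degree < 2) with m(α_i) = c_i for every i, so c is indeed a codeword.
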